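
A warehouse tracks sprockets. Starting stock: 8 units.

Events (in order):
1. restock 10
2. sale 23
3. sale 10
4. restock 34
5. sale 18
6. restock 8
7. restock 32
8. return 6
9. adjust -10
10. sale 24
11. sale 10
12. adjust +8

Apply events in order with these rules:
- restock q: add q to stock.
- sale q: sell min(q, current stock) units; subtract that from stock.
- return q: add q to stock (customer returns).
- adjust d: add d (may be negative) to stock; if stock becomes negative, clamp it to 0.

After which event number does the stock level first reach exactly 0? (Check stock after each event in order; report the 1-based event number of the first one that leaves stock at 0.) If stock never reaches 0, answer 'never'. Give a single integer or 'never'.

Answer: 2

Derivation:
Processing events:
Start: stock = 8
  Event 1 (restock 10): 8 + 10 = 18
  Event 2 (sale 23): sell min(23,18)=18. stock: 18 - 18 = 0. total_sold = 18
  Event 3 (sale 10): sell min(10,0)=0. stock: 0 - 0 = 0. total_sold = 18
  Event 4 (restock 34): 0 + 34 = 34
  Event 5 (sale 18): sell min(18,34)=18. stock: 34 - 18 = 16. total_sold = 36
  Event 6 (restock 8): 16 + 8 = 24
  Event 7 (restock 32): 24 + 32 = 56
  Event 8 (return 6): 56 + 6 = 62
  Event 9 (adjust -10): 62 + -10 = 52
  Event 10 (sale 24): sell min(24,52)=24. stock: 52 - 24 = 28. total_sold = 60
  Event 11 (sale 10): sell min(10,28)=10. stock: 28 - 10 = 18. total_sold = 70
  Event 12 (adjust +8): 18 + 8 = 26
Final: stock = 26, total_sold = 70

First zero at event 2.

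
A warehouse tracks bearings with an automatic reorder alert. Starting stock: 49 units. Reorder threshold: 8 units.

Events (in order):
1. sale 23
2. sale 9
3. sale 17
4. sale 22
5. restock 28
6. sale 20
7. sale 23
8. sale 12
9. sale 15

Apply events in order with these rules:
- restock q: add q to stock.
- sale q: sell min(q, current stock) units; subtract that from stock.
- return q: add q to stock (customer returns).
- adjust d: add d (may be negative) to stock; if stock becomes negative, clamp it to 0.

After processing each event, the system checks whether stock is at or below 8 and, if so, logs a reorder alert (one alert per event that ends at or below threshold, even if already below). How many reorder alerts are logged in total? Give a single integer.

Processing events:
Start: stock = 49
  Event 1 (sale 23): sell min(23,49)=23. stock: 49 - 23 = 26. total_sold = 23
  Event 2 (sale 9): sell min(9,26)=9. stock: 26 - 9 = 17. total_sold = 32
  Event 3 (sale 17): sell min(17,17)=17. stock: 17 - 17 = 0. total_sold = 49
  Event 4 (sale 22): sell min(22,0)=0. stock: 0 - 0 = 0. total_sold = 49
  Event 5 (restock 28): 0 + 28 = 28
  Event 6 (sale 20): sell min(20,28)=20. stock: 28 - 20 = 8. total_sold = 69
  Event 7 (sale 23): sell min(23,8)=8. stock: 8 - 8 = 0. total_sold = 77
  Event 8 (sale 12): sell min(12,0)=0. stock: 0 - 0 = 0. total_sold = 77
  Event 9 (sale 15): sell min(15,0)=0. stock: 0 - 0 = 0. total_sold = 77
Final: stock = 0, total_sold = 77

Checking against threshold 8:
  After event 1: stock=26 > 8
  After event 2: stock=17 > 8
  After event 3: stock=0 <= 8 -> ALERT
  After event 4: stock=0 <= 8 -> ALERT
  After event 5: stock=28 > 8
  After event 6: stock=8 <= 8 -> ALERT
  After event 7: stock=0 <= 8 -> ALERT
  After event 8: stock=0 <= 8 -> ALERT
  After event 9: stock=0 <= 8 -> ALERT
Alert events: [3, 4, 6, 7, 8, 9]. Count = 6

Answer: 6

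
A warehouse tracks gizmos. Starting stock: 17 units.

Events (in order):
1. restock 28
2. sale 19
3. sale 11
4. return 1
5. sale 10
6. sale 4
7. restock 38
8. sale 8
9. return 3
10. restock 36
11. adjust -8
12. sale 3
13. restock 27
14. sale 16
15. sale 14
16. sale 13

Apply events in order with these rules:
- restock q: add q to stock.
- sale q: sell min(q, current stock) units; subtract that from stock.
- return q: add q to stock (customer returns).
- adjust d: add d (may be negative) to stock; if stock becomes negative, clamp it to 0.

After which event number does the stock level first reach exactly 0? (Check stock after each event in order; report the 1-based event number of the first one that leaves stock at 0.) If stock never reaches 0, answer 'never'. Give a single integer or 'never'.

Processing events:
Start: stock = 17
  Event 1 (restock 28): 17 + 28 = 45
  Event 2 (sale 19): sell min(19,45)=19. stock: 45 - 19 = 26. total_sold = 19
  Event 3 (sale 11): sell min(11,26)=11. stock: 26 - 11 = 15. total_sold = 30
  Event 4 (return 1): 15 + 1 = 16
  Event 5 (sale 10): sell min(10,16)=10. stock: 16 - 10 = 6. total_sold = 40
  Event 6 (sale 4): sell min(4,6)=4. stock: 6 - 4 = 2. total_sold = 44
  Event 7 (restock 38): 2 + 38 = 40
  Event 8 (sale 8): sell min(8,40)=8. stock: 40 - 8 = 32. total_sold = 52
  Event 9 (return 3): 32 + 3 = 35
  Event 10 (restock 36): 35 + 36 = 71
  Event 11 (adjust -8): 71 + -8 = 63
  Event 12 (sale 3): sell min(3,63)=3. stock: 63 - 3 = 60. total_sold = 55
  Event 13 (restock 27): 60 + 27 = 87
  Event 14 (sale 16): sell min(16,87)=16. stock: 87 - 16 = 71. total_sold = 71
  Event 15 (sale 14): sell min(14,71)=14. stock: 71 - 14 = 57. total_sold = 85
  Event 16 (sale 13): sell min(13,57)=13. stock: 57 - 13 = 44. total_sold = 98
Final: stock = 44, total_sold = 98

Stock never reaches 0.

Answer: never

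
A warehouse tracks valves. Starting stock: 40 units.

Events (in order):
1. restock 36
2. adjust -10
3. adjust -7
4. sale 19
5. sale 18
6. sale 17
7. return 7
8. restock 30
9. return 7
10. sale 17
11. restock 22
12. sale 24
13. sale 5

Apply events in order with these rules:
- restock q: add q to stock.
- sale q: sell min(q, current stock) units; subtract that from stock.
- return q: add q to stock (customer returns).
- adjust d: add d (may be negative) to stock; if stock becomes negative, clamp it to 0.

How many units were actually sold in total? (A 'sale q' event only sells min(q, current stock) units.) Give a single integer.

Processing events:
Start: stock = 40
  Event 1 (restock 36): 40 + 36 = 76
  Event 2 (adjust -10): 76 + -10 = 66
  Event 3 (adjust -7): 66 + -7 = 59
  Event 4 (sale 19): sell min(19,59)=19. stock: 59 - 19 = 40. total_sold = 19
  Event 5 (sale 18): sell min(18,40)=18. stock: 40 - 18 = 22. total_sold = 37
  Event 6 (sale 17): sell min(17,22)=17. stock: 22 - 17 = 5. total_sold = 54
  Event 7 (return 7): 5 + 7 = 12
  Event 8 (restock 30): 12 + 30 = 42
  Event 9 (return 7): 42 + 7 = 49
  Event 10 (sale 17): sell min(17,49)=17. stock: 49 - 17 = 32. total_sold = 71
  Event 11 (restock 22): 32 + 22 = 54
  Event 12 (sale 24): sell min(24,54)=24. stock: 54 - 24 = 30. total_sold = 95
  Event 13 (sale 5): sell min(5,30)=5. stock: 30 - 5 = 25. total_sold = 100
Final: stock = 25, total_sold = 100

Answer: 100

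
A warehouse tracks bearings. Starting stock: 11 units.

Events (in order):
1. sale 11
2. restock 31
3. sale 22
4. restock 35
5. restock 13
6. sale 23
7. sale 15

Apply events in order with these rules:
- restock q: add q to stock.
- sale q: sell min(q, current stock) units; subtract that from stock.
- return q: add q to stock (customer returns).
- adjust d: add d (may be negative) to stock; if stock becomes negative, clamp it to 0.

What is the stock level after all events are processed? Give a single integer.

Answer: 19

Derivation:
Processing events:
Start: stock = 11
  Event 1 (sale 11): sell min(11,11)=11. stock: 11 - 11 = 0. total_sold = 11
  Event 2 (restock 31): 0 + 31 = 31
  Event 3 (sale 22): sell min(22,31)=22. stock: 31 - 22 = 9. total_sold = 33
  Event 4 (restock 35): 9 + 35 = 44
  Event 5 (restock 13): 44 + 13 = 57
  Event 6 (sale 23): sell min(23,57)=23. stock: 57 - 23 = 34. total_sold = 56
  Event 7 (sale 15): sell min(15,34)=15. stock: 34 - 15 = 19. total_sold = 71
Final: stock = 19, total_sold = 71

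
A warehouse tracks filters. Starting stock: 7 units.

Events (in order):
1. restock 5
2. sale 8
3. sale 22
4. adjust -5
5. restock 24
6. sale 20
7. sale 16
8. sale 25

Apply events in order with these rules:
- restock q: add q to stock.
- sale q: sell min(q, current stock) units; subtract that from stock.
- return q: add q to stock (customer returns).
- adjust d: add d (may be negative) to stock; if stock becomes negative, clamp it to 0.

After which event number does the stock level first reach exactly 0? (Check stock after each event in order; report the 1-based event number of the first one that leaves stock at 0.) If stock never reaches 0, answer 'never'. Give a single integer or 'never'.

Processing events:
Start: stock = 7
  Event 1 (restock 5): 7 + 5 = 12
  Event 2 (sale 8): sell min(8,12)=8. stock: 12 - 8 = 4. total_sold = 8
  Event 3 (sale 22): sell min(22,4)=4. stock: 4 - 4 = 0. total_sold = 12
  Event 4 (adjust -5): 0 + -5 = 0 (clamped to 0)
  Event 5 (restock 24): 0 + 24 = 24
  Event 6 (sale 20): sell min(20,24)=20. stock: 24 - 20 = 4. total_sold = 32
  Event 7 (sale 16): sell min(16,4)=4. stock: 4 - 4 = 0. total_sold = 36
  Event 8 (sale 25): sell min(25,0)=0. stock: 0 - 0 = 0. total_sold = 36
Final: stock = 0, total_sold = 36

First zero at event 3.

Answer: 3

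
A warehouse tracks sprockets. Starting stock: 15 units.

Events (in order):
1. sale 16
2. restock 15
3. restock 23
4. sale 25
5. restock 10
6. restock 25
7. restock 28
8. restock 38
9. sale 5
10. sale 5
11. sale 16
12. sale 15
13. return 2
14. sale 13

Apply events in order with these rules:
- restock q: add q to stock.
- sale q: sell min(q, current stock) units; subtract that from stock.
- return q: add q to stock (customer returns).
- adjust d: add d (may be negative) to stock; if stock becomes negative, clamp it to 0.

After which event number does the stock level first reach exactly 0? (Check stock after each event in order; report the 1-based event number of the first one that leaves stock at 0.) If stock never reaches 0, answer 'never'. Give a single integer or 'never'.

Processing events:
Start: stock = 15
  Event 1 (sale 16): sell min(16,15)=15. stock: 15 - 15 = 0. total_sold = 15
  Event 2 (restock 15): 0 + 15 = 15
  Event 3 (restock 23): 15 + 23 = 38
  Event 4 (sale 25): sell min(25,38)=25. stock: 38 - 25 = 13. total_sold = 40
  Event 5 (restock 10): 13 + 10 = 23
  Event 6 (restock 25): 23 + 25 = 48
  Event 7 (restock 28): 48 + 28 = 76
  Event 8 (restock 38): 76 + 38 = 114
  Event 9 (sale 5): sell min(5,114)=5. stock: 114 - 5 = 109. total_sold = 45
  Event 10 (sale 5): sell min(5,109)=5. stock: 109 - 5 = 104. total_sold = 50
  Event 11 (sale 16): sell min(16,104)=16. stock: 104 - 16 = 88. total_sold = 66
  Event 12 (sale 15): sell min(15,88)=15. stock: 88 - 15 = 73. total_sold = 81
  Event 13 (return 2): 73 + 2 = 75
  Event 14 (sale 13): sell min(13,75)=13. stock: 75 - 13 = 62. total_sold = 94
Final: stock = 62, total_sold = 94

First zero at event 1.

Answer: 1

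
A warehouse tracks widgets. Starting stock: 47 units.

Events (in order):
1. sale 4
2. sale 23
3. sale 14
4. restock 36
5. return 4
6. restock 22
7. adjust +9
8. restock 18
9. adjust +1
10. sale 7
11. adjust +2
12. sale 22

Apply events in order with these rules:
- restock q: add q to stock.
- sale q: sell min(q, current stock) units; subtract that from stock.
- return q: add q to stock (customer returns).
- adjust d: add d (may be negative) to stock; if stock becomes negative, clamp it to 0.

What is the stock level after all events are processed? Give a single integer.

Processing events:
Start: stock = 47
  Event 1 (sale 4): sell min(4,47)=4. stock: 47 - 4 = 43. total_sold = 4
  Event 2 (sale 23): sell min(23,43)=23. stock: 43 - 23 = 20. total_sold = 27
  Event 3 (sale 14): sell min(14,20)=14. stock: 20 - 14 = 6. total_sold = 41
  Event 4 (restock 36): 6 + 36 = 42
  Event 5 (return 4): 42 + 4 = 46
  Event 6 (restock 22): 46 + 22 = 68
  Event 7 (adjust +9): 68 + 9 = 77
  Event 8 (restock 18): 77 + 18 = 95
  Event 9 (adjust +1): 95 + 1 = 96
  Event 10 (sale 7): sell min(7,96)=7. stock: 96 - 7 = 89. total_sold = 48
  Event 11 (adjust +2): 89 + 2 = 91
  Event 12 (sale 22): sell min(22,91)=22. stock: 91 - 22 = 69. total_sold = 70
Final: stock = 69, total_sold = 70

Answer: 69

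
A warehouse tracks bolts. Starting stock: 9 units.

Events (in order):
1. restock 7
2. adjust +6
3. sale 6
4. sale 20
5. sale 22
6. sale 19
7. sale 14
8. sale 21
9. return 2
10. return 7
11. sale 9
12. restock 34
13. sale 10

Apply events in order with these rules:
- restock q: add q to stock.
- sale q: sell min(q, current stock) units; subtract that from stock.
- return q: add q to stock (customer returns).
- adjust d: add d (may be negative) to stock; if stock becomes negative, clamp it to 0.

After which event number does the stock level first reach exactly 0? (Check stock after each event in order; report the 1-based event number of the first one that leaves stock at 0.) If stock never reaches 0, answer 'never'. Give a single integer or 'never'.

Processing events:
Start: stock = 9
  Event 1 (restock 7): 9 + 7 = 16
  Event 2 (adjust +6): 16 + 6 = 22
  Event 3 (sale 6): sell min(6,22)=6. stock: 22 - 6 = 16. total_sold = 6
  Event 4 (sale 20): sell min(20,16)=16. stock: 16 - 16 = 0. total_sold = 22
  Event 5 (sale 22): sell min(22,0)=0. stock: 0 - 0 = 0. total_sold = 22
  Event 6 (sale 19): sell min(19,0)=0. stock: 0 - 0 = 0. total_sold = 22
  Event 7 (sale 14): sell min(14,0)=0. stock: 0 - 0 = 0. total_sold = 22
  Event 8 (sale 21): sell min(21,0)=0. stock: 0 - 0 = 0. total_sold = 22
  Event 9 (return 2): 0 + 2 = 2
  Event 10 (return 7): 2 + 7 = 9
  Event 11 (sale 9): sell min(9,9)=9. stock: 9 - 9 = 0. total_sold = 31
  Event 12 (restock 34): 0 + 34 = 34
  Event 13 (sale 10): sell min(10,34)=10. stock: 34 - 10 = 24. total_sold = 41
Final: stock = 24, total_sold = 41

First zero at event 4.

Answer: 4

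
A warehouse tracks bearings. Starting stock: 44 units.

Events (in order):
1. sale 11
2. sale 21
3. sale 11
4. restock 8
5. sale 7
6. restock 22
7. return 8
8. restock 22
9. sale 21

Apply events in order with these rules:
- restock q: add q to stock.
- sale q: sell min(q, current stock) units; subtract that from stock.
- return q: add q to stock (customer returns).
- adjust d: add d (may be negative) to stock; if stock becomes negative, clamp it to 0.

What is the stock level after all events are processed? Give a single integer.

Answer: 33

Derivation:
Processing events:
Start: stock = 44
  Event 1 (sale 11): sell min(11,44)=11. stock: 44 - 11 = 33. total_sold = 11
  Event 2 (sale 21): sell min(21,33)=21. stock: 33 - 21 = 12. total_sold = 32
  Event 3 (sale 11): sell min(11,12)=11. stock: 12 - 11 = 1. total_sold = 43
  Event 4 (restock 8): 1 + 8 = 9
  Event 5 (sale 7): sell min(7,9)=7. stock: 9 - 7 = 2. total_sold = 50
  Event 6 (restock 22): 2 + 22 = 24
  Event 7 (return 8): 24 + 8 = 32
  Event 8 (restock 22): 32 + 22 = 54
  Event 9 (sale 21): sell min(21,54)=21. stock: 54 - 21 = 33. total_sold = 71
Final: stock = 33, total_sold = 71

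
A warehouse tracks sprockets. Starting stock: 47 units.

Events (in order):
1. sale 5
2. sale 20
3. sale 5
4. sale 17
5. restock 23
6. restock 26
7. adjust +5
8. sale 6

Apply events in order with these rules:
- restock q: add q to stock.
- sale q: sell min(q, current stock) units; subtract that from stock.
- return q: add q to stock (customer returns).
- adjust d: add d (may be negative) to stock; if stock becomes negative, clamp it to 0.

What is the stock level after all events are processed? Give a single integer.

Processing events:
Start: stock = 47
  Event 1 (sale 5): sell min(5,47)=5. stock: 47 - 5 = 42. total_sold = 5
  Event 2 (sale 20): sell min(20,42)=20. stock: 42 - 20 = 22. total_sold = 25
  Event 3 (sale 5): sell min(5,22)=5. stock: 22 - 5 = 17. total_sold = 30
  Event 4 (sale 17): sell min(17,17)=17. stock: 17 - 17 = 0. total_sold = 47
  Event 5 (restock 23): 0 + 23 = 23
  Event 6 (restock 26): 23 + 26 = 49
  Event 7 (adjust +5): 49 + 5 = 54
  Event 8 (sale 6): sell min(6,54)=6. stock: 54 - 6 = 48. total_sold = 53
Final: stock = 48, total_sold = 53

Answer: 48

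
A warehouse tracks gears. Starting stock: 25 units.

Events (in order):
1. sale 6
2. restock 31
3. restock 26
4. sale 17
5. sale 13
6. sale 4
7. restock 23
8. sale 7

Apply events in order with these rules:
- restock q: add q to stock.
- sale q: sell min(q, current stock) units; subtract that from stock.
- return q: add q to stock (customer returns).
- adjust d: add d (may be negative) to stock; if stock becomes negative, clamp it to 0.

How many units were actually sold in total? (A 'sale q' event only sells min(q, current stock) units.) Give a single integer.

Answer: 47

Derivation:
Processing events:
Start: stock = 25
  Event 1 (sale 6): sell min(6,25)=6. stock: 25 - 6 = 19. total_sold = 6
  Event 2 (restock 31): 19 + 31 = 50
  Event 3 (restock 26): 50 + 26 = 76
  Event 4 (sale 17): sell min(17,76)=17. stock: 76 - 17 = 59. total_sold = 23
  Event 5 (sale 13): sell min(13,59)=13. stock: 59 - 13 = 46. total_sold = 36
  Event 6 (sale 4): sell min(4,46)=4. stock: 46 - 4 = 42. total_sold = 40
  Event 7 (restock 23): 42 + 23 = 65
  Event 8 (sale 7): sell min(7,65)=7. stock: 65 - 7 = 58. total_sold = 47
Final: stock = 58, total_sold = 47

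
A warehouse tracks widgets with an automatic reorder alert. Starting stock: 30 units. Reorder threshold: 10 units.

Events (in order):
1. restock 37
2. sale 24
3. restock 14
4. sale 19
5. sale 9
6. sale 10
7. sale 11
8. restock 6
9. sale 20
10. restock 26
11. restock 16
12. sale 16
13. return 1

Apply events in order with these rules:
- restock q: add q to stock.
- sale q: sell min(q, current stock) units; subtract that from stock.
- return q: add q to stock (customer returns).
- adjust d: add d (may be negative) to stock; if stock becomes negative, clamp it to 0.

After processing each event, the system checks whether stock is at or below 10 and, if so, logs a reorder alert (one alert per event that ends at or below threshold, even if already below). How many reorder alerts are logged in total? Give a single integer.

Answer: 2

Derivation:
Processing events:
Start: stock = 30
  Event 1 (restock 37): 30 + 37 = 67
  Event 2 (sale 24): sell min(24,67)=24. stock: 67 - 24 = 43. total_sold = 24
  Event 3 (restock 14): 43 + 14 = 57
  Event 4 (sale 19): sell min(19,57)=19. stock: 57 - 19 = 38. total_sold = 43
  Event 5 (sale 9): sell min(9,38)=9. stock: 38 - 9 = 29. total_sold = 52
  Event 6 (sale 10): sell min(10,29)=10. stock: 29 - 10 = 19. total_sold = 62
  Event 7 (sale 11): sell min(11,19)=11. stock: 19 - 11 = 8. total_sold = 73
  Event 8 (restock 6): 8 + 6 = 14
  Event 9 (sale 20): sell min(20,14)=14. stock: 14 - 14 = 0. total_sold = 87
  Event 10 (restock 26): 0 + 26 = 26
  Event 11 (restock 16): 26 + 16 = 42
  Event 12 (sale 16): sell min(16,42)=16. stock: 42 - 16 = 26. total_sold = 103
  Event 13 (return 1): 26 + 1 = 27
Final: stock = 27, total_sold = 103

Checking against threshold 10:
  After event 1: stock=67 > 10
  After event 2: stock=43 > 10
  After event 3: stock=57 > 10
  After event 4: stock=38 > 10
  After event 5: stock=29 > 10
  After event 6: stock=19 > 10
  After event 7: stock=8 <= 10 -> ALERT
  After event 8: stock=14 > 10
  After event 9: stock=0 <= 10 -> ALERT
  After event 10: stock=26 > 10
  After event 11: stock=42 > 10
  After event 12: stock=26 > 10
  After event 13: stock=27 > 10
Alert events: [7, 9]. Count = 2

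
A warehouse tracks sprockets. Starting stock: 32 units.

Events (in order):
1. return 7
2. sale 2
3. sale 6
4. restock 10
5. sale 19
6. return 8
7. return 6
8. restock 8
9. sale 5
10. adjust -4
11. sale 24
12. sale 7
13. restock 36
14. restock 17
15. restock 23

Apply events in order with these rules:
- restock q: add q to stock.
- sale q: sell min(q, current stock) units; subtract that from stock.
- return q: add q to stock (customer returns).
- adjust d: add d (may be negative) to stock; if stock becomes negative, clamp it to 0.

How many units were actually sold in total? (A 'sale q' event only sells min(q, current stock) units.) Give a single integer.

Processing events:
Start: stock = 32
  Event 1 (return 7): 32 + 7 = 39
  Event 2 (sale 2): sell min(2,39)=2. stock: 39 - 2 = 37. total_sold = 2
  Event 3 (sale 6): sell min(6,37)=6. stock: 37 - 6 = 31. total_sold = 8
  Event 4 (restock 10): 31 + 10 = 41
  Event 5 (sale 19): sell min(19,41)=19. stock: 41 - 19 = 22. total_sold = 27
  Event 6 (return 8): 22 + 8 = 30
  Event 7 (return 6): 30 + 6 = 36
  Event 8 (restock 8): 36 + 8 = 44
  Event 9 (sale 5): sell min(5,44)=5. stock: 44 - 5 = 39. total_sold = 32
  Event 10 (adjust -4): 39 + -4 = 35
  Event 11 (sale 24): sell min(24,35)=24. stock: 35 - 24 = 11. total_sold = 56
  Event 12 (sale 7): sell min(7,11)=7. stock: 11 - 7 = 4. total_sold = 63
  Event 13 (restock 36): 4 + 36 = 40
  Event 14 (restock 17): 40 + 17 = 57
  Event 15 (restock 23): 57 + 23 = 80
Final: stock = 80, total_sold = 63

Answer: 63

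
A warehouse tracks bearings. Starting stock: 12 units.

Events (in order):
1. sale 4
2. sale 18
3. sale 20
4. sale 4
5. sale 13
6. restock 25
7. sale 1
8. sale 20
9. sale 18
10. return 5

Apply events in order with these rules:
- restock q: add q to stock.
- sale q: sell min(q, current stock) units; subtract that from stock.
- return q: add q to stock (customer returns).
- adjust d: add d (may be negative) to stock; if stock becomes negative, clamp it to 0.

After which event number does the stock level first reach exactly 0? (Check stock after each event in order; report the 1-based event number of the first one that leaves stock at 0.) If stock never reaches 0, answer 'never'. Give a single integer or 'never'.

Processing events:
Start: stock = 12
  Event 1 (sale 4): sell min(4,12)=4. stock: 12 - 4 = 8. total_sold = 4
  Event 2 (sale 18): sell min(18,8)=8. stock: 8 - 8 = 0. total_sold = 12
  Event 3 (sale 20): sell min(20,0)=0. stock: 0 - 0 = 0. total_sold = 12
  Event 4 (sale 4): sell min(4,0)=0. stock: 0 - 0 = 0. total_sold = 12
  Event 5 (sale 13): sell min(13,0)=0. stock: 0 - 0 = 0. total_sold = 12
  Event 6 (restock 25): 0 + 25 = 25
  Event 7 (sale 1): sell min(1,25)=1. stock: 25 - 1 = 24. total_sold = 13
  Event 8 (sale 20): sell min(20,24)=20. stock: 24 - 20 = 4. total_sold = 33
  Event 9 (sale 18): sell min(18,4)=4. stock: 4 - 4 = 0. total_sold = 37
  Event 10 (return 5): 0 + 5 = 5
Final: stock = 5, total_sold = 37

First zero at event 2.

Answer: 2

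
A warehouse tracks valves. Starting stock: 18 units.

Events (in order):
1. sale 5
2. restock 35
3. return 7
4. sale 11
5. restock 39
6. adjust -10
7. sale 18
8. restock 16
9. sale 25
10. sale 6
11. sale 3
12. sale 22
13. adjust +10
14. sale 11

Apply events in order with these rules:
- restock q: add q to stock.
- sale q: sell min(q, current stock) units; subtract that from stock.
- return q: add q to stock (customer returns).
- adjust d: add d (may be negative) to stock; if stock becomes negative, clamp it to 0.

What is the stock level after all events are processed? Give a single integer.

Answer: 14

Derivation:
Processing events:
Start: stock = 18
  Event 1 (sale 5): sell min(5,18)=5. stock: 18 - 5 = 13. total_sold = 5
  Event 2 (restock 35): 13 + 35 = 48
  Event 3 (return 7): 48 + 7 = 55
  Event 4 (sale 11): sell min(11,55)=11. stock: 55 - 11 = 44. total_sold = 16
  Event 5 (restock 39): 44 + 39 = 83
  Event 6 (adjust -10): 83 + -10 = 73
  Event 7 (sale 18): sell min(18,73)=18. stock: 73 - 18 = 55. total_sold = 34
  Event 8 (restock 16): 55 + 16 = 71
  Event 9 (sale 25): sell min(25,71)=25. stock: 71 - 25 = 46. total_sold = 59
  Event 10 (sale 6): sell min(6,46)=6. stock: 46 - 6 = 40. total_sold = 65
  Event 11 (sale 3): sell min(3,40)=3. stock: 40 - 3 = 37. total_sold = 68
  Event 12 (sale 22): sell min(22,37)=22. stock: 37 - 22 = 15. total_sold = 90
  Event 13 (adjust +10): 15 + 10 = 25
  Event 14 (sale 11): sell min(11,25)=11. stock: 25 - 11 = 14. total_sold = 101
Final: stock = 14, total_sold = 101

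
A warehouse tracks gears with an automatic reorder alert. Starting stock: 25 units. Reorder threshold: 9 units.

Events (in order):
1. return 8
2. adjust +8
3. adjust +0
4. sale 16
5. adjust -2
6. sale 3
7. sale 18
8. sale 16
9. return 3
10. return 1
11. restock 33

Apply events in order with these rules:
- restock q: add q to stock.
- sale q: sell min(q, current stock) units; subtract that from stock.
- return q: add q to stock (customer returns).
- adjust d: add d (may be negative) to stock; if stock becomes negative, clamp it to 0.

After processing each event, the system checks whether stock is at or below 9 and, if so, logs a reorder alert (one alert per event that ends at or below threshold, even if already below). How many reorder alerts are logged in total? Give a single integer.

Answer: 4

Derivation:
Processing events:
Start: stock = 25
  Event 1 (return 8): 25 + 8 = 33
  Event 2 (adjust +8): 33 + 8 = 41
  Event 3 (adjust +0): 41 + 0 = 41
  Event 4 (sale 16): sell min(16,41)=16. stock: 41 - 16 = 25. total_sold = 16
  Event 5 (adjust -2): 25 + -2 = 23
  Event 6 (sale 3): sell min(3,23)=3. stock: 23 - 3 = 20. total_sold = 19
  Event 7 (sale 18): sell min(18,20)=18. stock: 20 - 18 = 2. total_sold = 37
  Event 8 (sale 16): sell min(16,2)=2. stock: 2 - 2 = 0. total_sold = 39
  Event 9 (return 3): 0 + 3 = 3
  Event 10 (return 1): 3 + 1 = 4
  Event 11 (restock 33): 4 + 33 = 37
Final: stock = 37, total_sold = 39

Checking against threshold 9:
  After event 1: stock=33 > 9
  After event 2: stock=41 > 9
  After event 3: stock=41 > 9
  After event 4: stock=25 > 9
  After event 5: stock=23 > 9
  After event 6: stock=20 > 9
  After event 7: stock=2 <= 9 -> ALERT
  After event 8: stock=0 <= 9 -> ALERT
  After event 9: stock=3 <= 9 -> ALERT
  After event 10: stock=4 <= 9 -> ALERT
  After event 11: stock=37 > 9
Alert events: [7, 8, 9, 10]. Count = 4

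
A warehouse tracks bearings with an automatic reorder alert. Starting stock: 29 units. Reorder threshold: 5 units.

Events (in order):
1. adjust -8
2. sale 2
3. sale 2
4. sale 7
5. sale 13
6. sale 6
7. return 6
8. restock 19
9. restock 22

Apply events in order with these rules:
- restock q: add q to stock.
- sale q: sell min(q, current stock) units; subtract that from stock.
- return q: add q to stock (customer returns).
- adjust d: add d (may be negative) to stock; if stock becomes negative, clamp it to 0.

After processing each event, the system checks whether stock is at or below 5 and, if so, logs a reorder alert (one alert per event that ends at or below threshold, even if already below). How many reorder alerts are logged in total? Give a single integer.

Answer: 2

Derivation:
Processing events:
Start: stock = 29
  Event 1 (adjust -8): 29 + -8 = 21
  Event 2 (sale 2): sell min(2,21)=2. stock: 21 - 2 = 19. total_sold = 2
  Event 3 (sale 2): sell min(2,19)=2. stock: 19 - 2 = 17. total_sold = 4
  Event 4 (sale 7): sell min(7,17)=7. stock: 17 - 7 = 10. total_sold = 11
  Event 5 (sale 13): sell min(13,10)=10. stock: 10 - 10 = 0. total_sold = 21
  Event 6 (sale 6): sell min(6,0)=0. stock: 0 - 0 = 0. total_sold = 21
  Event 7 (return 6): 0 + 6 = 6
  Event 8 (restock 19): 6 + 19 = 25
  Event 9 (restock 22): 25 + 22 = 47
Final: stock = 47, total_sold = 21

Checking against threshold 5:
  After event 1: stock=21 > 5
  After event 2: stock=19 > 5
  After event 3: stock=17 > 5
  After event 4: stock=10 > 5
  After event 5: stock=0 <= 5 -> ALERT
  After event 6: stock=0 <= 5 -> ALERT
  After event 7: stock=6 > 5
  After event 8: stock=25 > 5
  After event 9: stock=47 > 5
Alert events: [5, 6]. Count = 2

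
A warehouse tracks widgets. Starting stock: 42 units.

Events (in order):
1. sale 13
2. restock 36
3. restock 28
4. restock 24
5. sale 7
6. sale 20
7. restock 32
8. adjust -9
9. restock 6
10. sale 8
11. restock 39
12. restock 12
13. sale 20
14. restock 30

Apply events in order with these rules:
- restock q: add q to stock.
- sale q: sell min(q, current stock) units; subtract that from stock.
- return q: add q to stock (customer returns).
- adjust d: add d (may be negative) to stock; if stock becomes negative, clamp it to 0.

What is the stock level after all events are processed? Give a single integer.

Processing events:
Start: stock = 42
  Event 1 (sale 13): sell min(13,42)=13. stock: 42 - 13 = 29. total_sold = 13
  Event 2 (restock 36): 29 + 36 = 65
  Event 3 (restock 28): 65 + 28 = 93
  Event 4 (restock 24): 93 + 24 = 117
  Event 5 (sale 7): sell min(7,117)=7. stock: 117 - 7 = 110. total_sold = 20
  Event 6 (sale 20): sell min(20,110)=20. stock: 110 - 20 = 90. total_sold = 40
  Event 7 (restock 32): 90 + 32 = 122
  Event 8 (adjust -9): 122 + -9 = 113
  Event 9 (restock 6): 113 + 6 = 119
  Event 10 (sale 8): sell min(8,119)=8. stock: 119 - 8 = 111. total_sold = 48
  Event 11 (restock 39): 111 + 39 = 150
  Event 12 (restock 12): 150 + 12 = 162
  Event 13 (sale 20): sell min(20,162)=20. stock: 162 - 20 = 142. total_sold = 68
  Event 14 (restock 30): 142 + 30 = 172
Final: stock = 172, total_sold = 68

Answer: 172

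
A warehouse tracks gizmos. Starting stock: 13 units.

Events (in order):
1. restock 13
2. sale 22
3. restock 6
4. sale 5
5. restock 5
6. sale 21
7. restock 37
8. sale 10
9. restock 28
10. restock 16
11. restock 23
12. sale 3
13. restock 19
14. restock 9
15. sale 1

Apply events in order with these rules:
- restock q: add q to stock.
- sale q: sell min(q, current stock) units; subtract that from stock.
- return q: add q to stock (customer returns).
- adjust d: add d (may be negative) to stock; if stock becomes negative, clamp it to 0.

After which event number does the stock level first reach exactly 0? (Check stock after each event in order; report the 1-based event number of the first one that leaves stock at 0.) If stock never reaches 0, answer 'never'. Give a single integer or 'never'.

Answer: 6

Derivation:
Processing events:
Start: stock = 13
  Event 1 (restock 13): 13 + 13 = 26
  Event 2 (sale 22): sell min(22,26)=22. stock: 26 - 22 = 4. total_sold = 22
  Event 3 (restock 6): 4 + 6 = 10
  Event 4 (sale 5): sell min(5,10)=5. stock: 10 - 5 = 5. total_sold = 27
  Event 5 (restock 5): 5 + 5 = 10
  Event 6 (sale 21): sell min(21,10)=10. stock: 10 - 10 = 0. total_sold = 37
  Event 7 (restock 37): 0 + 37 = 37
  Event 8 (sale 10): sell min(10,37)=10. stock: 37 - 10 = 27. total_sold = 47
  Event 9 (restock 28): 27 + 28 = 55
  Event 10 (restock 16): 55 + 16 = 71
  Event 11 (restock 23): 71 + 23 = 94
  Event 12 (sale 3): sell min(3,94)=3. stock: 94 - 3 = 91. total_sold = 50
  Event 13 (restock 19): 91 + 19 = 110
  Event 14 (restock 9): 110 + 9 = 119
  Event 15 (sale 1): sell min(1,119)=1. stock: 119 - 1 = 118. total_sold = 51
Final: stock = 118, total_sold = 51

First zero at event 6.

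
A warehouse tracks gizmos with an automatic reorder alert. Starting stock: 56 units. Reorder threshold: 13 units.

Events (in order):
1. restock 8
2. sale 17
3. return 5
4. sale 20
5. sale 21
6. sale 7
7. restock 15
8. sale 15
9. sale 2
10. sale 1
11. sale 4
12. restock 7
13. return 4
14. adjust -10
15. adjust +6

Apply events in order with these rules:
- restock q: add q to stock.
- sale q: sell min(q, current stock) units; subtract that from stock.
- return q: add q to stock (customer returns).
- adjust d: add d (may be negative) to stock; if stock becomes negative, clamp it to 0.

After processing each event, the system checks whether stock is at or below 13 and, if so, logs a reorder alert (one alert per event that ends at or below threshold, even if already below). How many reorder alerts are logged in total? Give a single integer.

Answer: 10

Derivation:
Processing events:
Start: stock = 56
  Event 1 (restock 8): 56 + 8 = 64
  Event 2 (sale 17): sell min(17,64)=17. stock: 64 - 17 = 47. total_sold = 17
  Event 3 (return 5): 47 + 5 = 52
  Event 4 (sale 20): sell min(20,52)=20. stock: 52 - 20 = 32. total_sold = 37
  Event 5 (sale 21): sell min(21,32)=21. stock: 32 - 21 = 11. total_sold = 58
  Event 6 (sale 7): sell min(7,11)=7. stock: 11 - 7 = 4. total_sold = 65
  Event 7 (restock 15): 4 + 15 = 19
  Event 8 (sale 15): sell min(15,19)=15. stock: 19 - 15 = 4. total_sold = 80
  Event 9 (sale 2): sell min(2,4)=2. stock: 4 - 2 = 2. total_sold = 82
  Event 10 (sale 1): sell min(1,2)=1. stock: 2 - 1 = 1. total_sold = 83
  Event 11 (sale 4): sell min(4,1)=1. stock: 1 - 1 = 0. total_sold = 84
  Event 12 (restock 7): 0 + 7 = 7
  Event 13 (return 4): 7 + 4 = 11
  Event 14 (adjust -10): 11 + -10 = 1
  Event 15 (adjust +6): 1 + 6 = 7
Final: stock = 7, total_sold = 84

Checking against threshold 13:
  After event 1: stock=64 > 13
  After event 2: stock=47 > 13
  After event 3: stock=52 > 13
  After event 4: stock=32 > 13
  After event 5: stock=11 <= 13 -> ALERT
  After event 6: stock=4 <= 13 -> ALERT
  After event 7: stock=19 > 13
  After event 8: stock=4 <= 13 -> ALERT
  After event 9: stock=2 <= 13 -> ALERT
  After event 10: stock=1 <= 13 -> ALERT
  After event 11: stock=0 <= 13 -> ALERT
  After event 12: stock=7 <= 13 -> ALERT
  After event 13: stock=11 <= 13 -> ALERT
  After event 14: stock=1 <= 13 -> ALERT
  After event 15: stock=7 <= 13 -> ALERT
Alert events: [5, 6, 8, 9, 10, 11, 12, 13, 14, 15]. Count = 10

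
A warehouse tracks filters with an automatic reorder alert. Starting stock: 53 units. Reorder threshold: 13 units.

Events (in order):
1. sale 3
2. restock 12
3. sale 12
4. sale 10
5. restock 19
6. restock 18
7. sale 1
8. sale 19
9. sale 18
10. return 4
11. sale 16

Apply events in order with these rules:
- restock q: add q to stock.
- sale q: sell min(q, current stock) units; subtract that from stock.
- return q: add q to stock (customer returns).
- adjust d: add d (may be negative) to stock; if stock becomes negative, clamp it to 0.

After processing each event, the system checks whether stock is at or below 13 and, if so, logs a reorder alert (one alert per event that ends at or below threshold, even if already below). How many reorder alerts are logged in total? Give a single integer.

Answer: 0

Derivation:
Processing events:
Start: stock = 53
  Event 1 (sale 3): sell min(3,53)=3. stock: 53 - 3 = 50. total_sold = 3
  Event 2 (restock 12): 50 + 12 = 62
  Event 3 (sale 12): sell min(12,62)=12. stock: 62 - 12 = 50. total_sold = 15
  Event 4 (sale 10): sell min(10,50)=10. stock: 50 - 10 = 40. total_sold = 25
  Event 5 (restock 19): 40 + 19 = 59
  Event 6 (restock 18): 59 + 18 = 77
  Event 7 (sale 1): sell min(1,77)=1. stock: 77 - 1 = 76. total_sold = 26
  Event 8 (sale 19): sell min(19,76)=19. stock: 76 - 19 = 57. total_sold = 45
  Event 9 (sale 18): sell min(18,57)=18. stock: 57 - 18 = 39. total_sold = 63
  Event 10 (return 4): 39 + 4 = 43
  Event 11 (sale 16): sell min(16,43)=16. stock: 43 - 16 = 27. total_sold = 79
Final: stock = 27, total_sold = 79

Checking against threshold 13:
  After event 1: stock=50 > 13
  After event 2: stock=62 > 13
  After event 3: stock=50 > 13
  After event 4: stock=40 > 13
  After event 5: stock=59 > 13
  After event 6: stock=77 > 13
  After event 7: stock=76 > 13
  After event 8: stock=57 > 13
  After event 9: stock=39 > 13
  After event 10: stock=43 > 13
  After event 11: stock=27 > 13
Alert events: []. Count = 0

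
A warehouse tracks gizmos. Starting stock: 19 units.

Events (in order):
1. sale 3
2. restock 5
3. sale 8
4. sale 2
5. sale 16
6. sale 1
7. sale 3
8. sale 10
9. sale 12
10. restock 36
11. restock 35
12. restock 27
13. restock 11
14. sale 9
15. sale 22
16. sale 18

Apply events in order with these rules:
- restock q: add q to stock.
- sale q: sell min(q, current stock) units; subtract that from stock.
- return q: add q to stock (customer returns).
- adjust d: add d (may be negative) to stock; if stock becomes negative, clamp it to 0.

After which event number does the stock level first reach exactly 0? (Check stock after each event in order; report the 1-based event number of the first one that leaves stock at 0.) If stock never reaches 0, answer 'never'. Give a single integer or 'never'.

Answer: 5

Derivation:
Processing events:
Start: stock = 19
  Event 1 (sale 3): sell min(3,19)=3. stock: 19 - 3 = 16. total_sold = 3
  Event 2 (restock 5): 16 + 5 = 21
  Event 3 (sale 8): sell min(8,21)=8. stock: 21 - 8 = 13. total_sold = 11
  Event 4 (sale 2): sell min(2,13)=2. stock: 13 - 2 = 11. total_sold = 13
  Event 5 (sale 16): sell min(16,11)=11. stock: 11 - 11 = 0. total_sold = 24
  Event 6 (sale 1): sell min(1,0)=0. stock: 0 - 0 = 0. total_sold = 24
  Event 7 (sale 3): sell min(3,0)=0. stock: 0 - 0 = 0. total_sold = 24
  Event 8 (sale 10): sell min(10,0)=0. stock: 0 - 0 = 0. total_sold = 24
  Event 9 (sale 12): sell min(12,0)=0. stock: 0 - 0 = 0. total_sold = 24
  Event 10 (restock 36): 0 + 36 = 36
  Event 11 (restock 35): 36 + 35 = 71
  Event 12 (restock 27): 71 + 27 = 98
  Event 13 (restock 11): 98 + 11 = 109
  Event 14 (sale 9): sell min(9,109)=9. stock: 109 - 9 = 100. total_sold = 33
  Event 15 (sale 22): sell min(22,100)=22. stock: 100 - 22 = 78. total_sold = 55
  Event 16 (sale 18): sell min(18,78)=18. stock: 78 - 18 = 60. total_sold = 73
Final: stock = 60, total_sold = 73

First zero at event 5.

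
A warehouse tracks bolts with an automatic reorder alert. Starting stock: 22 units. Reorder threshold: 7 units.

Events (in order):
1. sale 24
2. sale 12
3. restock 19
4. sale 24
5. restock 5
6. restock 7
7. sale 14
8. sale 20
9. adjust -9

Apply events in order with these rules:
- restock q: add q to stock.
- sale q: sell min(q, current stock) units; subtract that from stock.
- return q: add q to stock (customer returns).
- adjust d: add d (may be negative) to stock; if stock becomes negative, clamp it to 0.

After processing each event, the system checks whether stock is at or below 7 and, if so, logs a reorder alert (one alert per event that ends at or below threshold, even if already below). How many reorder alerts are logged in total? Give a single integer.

Answer: 7

Derivation:
Processing events:
Start: stock = 22
  Event 1 (sale 24): sell min(24,22)=22. stock: 22 - 22 = 0. total_sold = 22
  Event 2 (sale 12): sell min(12,0)=0. stock: 0 - 0 = 0. total_sold = 22
  Event 3 (restock 19): 0 + 19 = 19
  Event 4 (sale 24): sell min(24,19)=19. stock: 19 - 19 = 0. total_sold = 41
  Event 5 (restock 5): 0 + 5 = 5
  Event 6 (restock 7): 5 + 7 = 12
  Event 7 (sale 14): sell min(14,12)=12. stock: 12 - 12 = 0. total_sold = 53
  Event 8 (sale 20): sell min(20,0)=0. stock: 0 - 0 = 0. total_sold = 53
  Event 9 (adjust -9): 0 + -9 = 0 (clamped to 0)
Final: stock = 0, total_sold = 53

Checking against threshold 7:
  After event 1: stock=0 <= 7 -> ALERT
  After event 2: stock=0 <= 7 -> ALERT
  After event 3: stock=19 > 7
  After event 4: stock=0 <= 7 -> ALERT
  After event 5: stock=5 <= 7 -> ALERT
  After event 6: stock=12 > 7
  After event 7: stock=0 <= 7 -> ALERT
  After event 8: stock=0 <= 7 -> ALERT
  After event 9: stock=0 <= 7 -> ALERT
Alert events: [1, 2, 4, 5, 7, 8, 9]. Count = 7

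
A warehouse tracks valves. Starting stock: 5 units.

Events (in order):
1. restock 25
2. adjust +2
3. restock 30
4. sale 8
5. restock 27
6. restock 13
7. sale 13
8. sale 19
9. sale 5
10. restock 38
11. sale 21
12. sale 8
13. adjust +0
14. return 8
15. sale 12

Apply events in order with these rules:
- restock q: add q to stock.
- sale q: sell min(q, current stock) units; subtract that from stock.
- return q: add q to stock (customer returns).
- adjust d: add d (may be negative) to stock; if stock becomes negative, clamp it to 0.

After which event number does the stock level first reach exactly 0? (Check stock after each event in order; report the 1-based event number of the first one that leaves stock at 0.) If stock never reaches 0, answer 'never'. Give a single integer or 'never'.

Processing events:
Start: stock = 5
  Event 1 (restock 25): 5 + 25 = 30
  Event 2 (adjust +2): 30 + 2 = 32
  Event 3 (restock 30): 32 + 30 = 62
  Event 4 (sale 8): sell min(8,62)=8. stock: 62 - 8 = 54. total_sold = 8
  Event 5 (restock 27): 54 + 27 = 81
  Event 6 (restock 13): 81 + 13 = 94
  Event 7 (sale 13): sell min(13,94)=13. stock: 94 - 13 = 81. total_sold = 21
  Event 8 (sale 19): sell min(19,81)=19. stock: 81 - 19 = 62. total_sold = 40
  Event 9 (sale 5): sell min(5,62)=5. stock: 62 - 5 = 57. total_sold = 45
  Event 10 (restock 38): 57 + 38 = 95
  Event 11 (sale 21): sell min(21,95)=21. stock: 95 - 21 = 74. total_sold = 66
  Event 12 (sale 8): sell min(8,74)=8. stock: 74 - 8 = 66. total_sold = 74
  Event 13 (adjust +0): 66 + 0 = 66
  Event 14 (return 8): 66 + 8 = 74
  Event 15 (sale 12): sell min(12,74)=12. stock: 74 - 12 = 62. total_sold = 86
Final: stock = 62, total_sold = 86

Stock never reaches 0.

Answer: never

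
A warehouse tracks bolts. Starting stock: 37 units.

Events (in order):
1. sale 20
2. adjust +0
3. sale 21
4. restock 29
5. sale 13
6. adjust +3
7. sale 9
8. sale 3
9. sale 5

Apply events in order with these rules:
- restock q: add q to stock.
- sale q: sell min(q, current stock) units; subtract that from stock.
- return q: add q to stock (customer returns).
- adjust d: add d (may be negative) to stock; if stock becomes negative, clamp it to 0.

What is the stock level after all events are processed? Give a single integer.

Answer: 2

Derivation:
Processing events:
Start: stock = 37
  Event 1 (sale 20): sell min(20,37)=20. stock: 37 - 20 = 17. total_sold = 20
  Event 2 (adjust +0): 17 + 0 = 17
  Event 3 (sale 21): sell min(21,17)=17. stock: 17 - 17 = 0. total_sold = 37
  Event 4 (restock 29): 0 + 29 = 29
  Event 5 (sale 13): sell min(13,29)=13. stock: 29 - 13 = 16. total_sold = 50
  Event 6 (adjust +3): 16 + 3 = 19
  Event 7 (sale 9): sell min(9,19)=9. stock: 19 - 9 = 10. total_sold = 59
  Event 8 (sale 3): sell min(3,10)=3. stock: 10 - 3 = 7. total_sold = 62
  Event 9 (sale 5): sell min(5,7)=5. stock: 7 - 5 = 2. total_sold = 67
Final: stock = 2, total_sold = 67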